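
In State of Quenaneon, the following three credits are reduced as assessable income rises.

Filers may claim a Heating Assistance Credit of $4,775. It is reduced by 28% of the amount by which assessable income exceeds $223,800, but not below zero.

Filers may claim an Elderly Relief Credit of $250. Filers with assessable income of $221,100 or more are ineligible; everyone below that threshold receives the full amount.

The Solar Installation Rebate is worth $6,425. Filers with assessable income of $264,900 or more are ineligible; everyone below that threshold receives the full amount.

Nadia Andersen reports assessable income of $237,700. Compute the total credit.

$7,308

Heating Assistance Credit: 28% of the $13,900 excess over $223,800 is $3,892; credit = $4,775 − $3,892 = $883.
Elderly Relief Credit: $237,700 meets or exceeds the $221,100 cutoff, so the credit is $0.
Solar Installation Rebate: $237,700 is below the $264,900 cutoff, so the full $6,425 applies.
Total: $883 + $0 + $6,425 = $7,308.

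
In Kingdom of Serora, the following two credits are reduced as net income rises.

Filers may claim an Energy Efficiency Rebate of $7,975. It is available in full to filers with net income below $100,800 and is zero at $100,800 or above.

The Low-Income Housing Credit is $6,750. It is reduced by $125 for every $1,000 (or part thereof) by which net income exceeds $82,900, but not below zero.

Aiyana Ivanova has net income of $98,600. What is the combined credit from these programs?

Energy Efficiency Rebate: $98,600 is below the $100,800 cutoff, so the full $7,975 applies.
Low-Income Housing Credit: income exceeds $82,900 by $15,700, which is 16 full-or-partial $1,000 increments; reduction = 16 × $125 = $2,000, leaving $4,750.
Total: $7,975 + $4,750 = $12,725.

$12,725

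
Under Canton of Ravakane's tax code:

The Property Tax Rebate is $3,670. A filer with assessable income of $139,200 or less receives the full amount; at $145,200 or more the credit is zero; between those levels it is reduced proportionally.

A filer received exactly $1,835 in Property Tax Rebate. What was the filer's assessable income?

$142,200

$1,835 is 1,835/3,670 of the full $3,670, so 1,835/3,670 of the $6,000 range has been used: income = $139,200 + $6,000 × 1,835/3,670 = $142,200.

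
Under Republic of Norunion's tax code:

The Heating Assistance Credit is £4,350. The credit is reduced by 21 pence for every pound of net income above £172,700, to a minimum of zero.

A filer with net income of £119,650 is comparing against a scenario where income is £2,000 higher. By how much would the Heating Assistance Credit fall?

At £119,650 — £119,650 is at or below the £172,700 threshold, so the full £4,350 applies.
At £121,650 — £121,650 is at or below the £172,700 threshold, so the full £4,350 applies.
Lost: £4,350 − £4,350 = £0.

£0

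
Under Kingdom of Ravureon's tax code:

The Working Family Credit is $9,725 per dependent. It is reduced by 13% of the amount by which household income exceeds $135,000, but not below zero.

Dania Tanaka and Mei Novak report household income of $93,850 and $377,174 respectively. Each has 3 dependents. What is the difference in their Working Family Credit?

Dania ($93,850): Working Family Credit: base = 3 × $9,725 = $29,175. $93,850 is at or below the $135,000 threshold, so the full $29,175 applies.
Mei ($377,174): Working Family Credit: base = 3 × $9,725 = $29,175. 13% of the $242,174 excess over $135,000 is $31,482.62 ≥ base, so the credit is $0.
Difference: |$29,175 − $0| = $29,175.

$29,175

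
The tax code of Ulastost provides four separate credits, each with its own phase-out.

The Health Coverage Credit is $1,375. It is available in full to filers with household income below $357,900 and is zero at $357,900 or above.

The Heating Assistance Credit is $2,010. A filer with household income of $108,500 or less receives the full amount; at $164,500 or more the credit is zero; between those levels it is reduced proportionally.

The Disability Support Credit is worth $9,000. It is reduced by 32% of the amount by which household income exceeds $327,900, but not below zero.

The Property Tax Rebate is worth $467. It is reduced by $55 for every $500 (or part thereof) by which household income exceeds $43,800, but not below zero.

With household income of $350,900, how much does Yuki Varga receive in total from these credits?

$3,015

Health Coverage Credit: $350,900 is below the $357,900 cutoff, so the full $1,375 applies.
Heating Assistance Credit: $350,900 is at or above $164,500, so the credit is $0.
Disability Support Credit: 32% of the $23,000 excess over $327,900 is $7,360; credit = $9,000 − $7,360 = $1,640.
Property Tax Rebate: income exceeds $43,800 by $307,100 → 615 increments × $55 = $33,825 ≥ base, so the credit is $0.
Total: $1,375 + $0 + $1,640 + $0 = $3,015.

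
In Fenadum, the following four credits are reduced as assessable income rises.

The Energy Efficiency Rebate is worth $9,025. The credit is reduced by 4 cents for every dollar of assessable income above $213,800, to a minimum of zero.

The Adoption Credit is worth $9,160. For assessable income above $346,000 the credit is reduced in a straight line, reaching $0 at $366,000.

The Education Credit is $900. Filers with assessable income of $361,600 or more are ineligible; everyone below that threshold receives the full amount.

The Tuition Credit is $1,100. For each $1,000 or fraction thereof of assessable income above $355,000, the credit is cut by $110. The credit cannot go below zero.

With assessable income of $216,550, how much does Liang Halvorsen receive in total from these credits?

$20,075

Energy Efficiency Rebate: 4% of the $2,750 excess over $213,800 is $110; credit = $9,025 − $110 = $8,915.
Adoption Credit: $216,550 is at or below the $346,000 threshold, so the full $9,160 applies.
Education Credit: $216,550 is below the $361,600 cutoff, so the full $900 applies.
Tuition Credit: $216,550 is at or below the $355,000 threshold, so the full $1,100 applies.
Total: $8,915 + $9,160 + $900 + $1,100 = $20,075.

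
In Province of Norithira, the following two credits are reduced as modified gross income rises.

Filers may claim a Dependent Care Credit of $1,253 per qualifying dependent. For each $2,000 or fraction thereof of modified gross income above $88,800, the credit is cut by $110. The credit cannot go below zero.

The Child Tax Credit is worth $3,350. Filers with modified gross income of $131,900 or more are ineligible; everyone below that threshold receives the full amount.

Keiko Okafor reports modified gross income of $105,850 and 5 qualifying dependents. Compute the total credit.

Dependent Care Credit: base = 5 × $1,253 = $6,265. income exceeds $88,800 by $17,050, which is 9 full-or-partial $2,000 increments; reduction = 9 × $110 = $990, leaving $5,275.
Child Tax Credit: $105,850 is below the $131,900 cutoff, so the full $3,350 applies.
Total: $5,275 + $3,350 = $8,625.

$8,625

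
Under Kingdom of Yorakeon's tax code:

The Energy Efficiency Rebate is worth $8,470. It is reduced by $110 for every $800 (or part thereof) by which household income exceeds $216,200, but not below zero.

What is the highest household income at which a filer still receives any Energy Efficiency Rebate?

After 76 increments the reduction is 76 × $110 = $8,360, leaving $110; one more increment wipes it out. Increment 76 ends at excess 76 × $800 = $60,800, so the highest qualifying income is $216,200 + $60,800 = $277,000.

$277,000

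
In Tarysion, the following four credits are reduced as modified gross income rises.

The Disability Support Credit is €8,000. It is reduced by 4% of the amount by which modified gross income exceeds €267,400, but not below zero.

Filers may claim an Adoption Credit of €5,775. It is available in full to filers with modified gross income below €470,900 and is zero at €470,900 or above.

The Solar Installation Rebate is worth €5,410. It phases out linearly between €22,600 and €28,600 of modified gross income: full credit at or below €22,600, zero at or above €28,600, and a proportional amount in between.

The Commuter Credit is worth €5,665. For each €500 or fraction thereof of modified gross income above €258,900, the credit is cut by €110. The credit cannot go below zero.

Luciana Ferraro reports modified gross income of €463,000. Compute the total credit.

Disability Support Credit: 4% of the €195,600 excess over €267,400 is €7,824; credit = €8,000 − €7,824 = €176.
Adoption Credit: €463,000 is below the €470,900 cutoff, so the full €5,775 applies.
Solar Installation Rebate: €463,000 is at or above €28,600, so the credit is €0.
Commuter Credit: income exceeds €258,900 by €204,100 → 409 increments × €110 = €44,990 ≥ base, so the credit is €0.
Total: €176 + €5,775 + €0 + €0 = €5,951.

€5,951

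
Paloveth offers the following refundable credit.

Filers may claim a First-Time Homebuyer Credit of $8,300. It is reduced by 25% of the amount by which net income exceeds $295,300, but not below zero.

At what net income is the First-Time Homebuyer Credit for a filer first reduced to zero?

$328,500

The credit falls by 25% of each dollar above $295,300, so it reaches zero when the excess is $8,300 / 25% = $33,200: income = $295,300 + $33,200 = $328,500.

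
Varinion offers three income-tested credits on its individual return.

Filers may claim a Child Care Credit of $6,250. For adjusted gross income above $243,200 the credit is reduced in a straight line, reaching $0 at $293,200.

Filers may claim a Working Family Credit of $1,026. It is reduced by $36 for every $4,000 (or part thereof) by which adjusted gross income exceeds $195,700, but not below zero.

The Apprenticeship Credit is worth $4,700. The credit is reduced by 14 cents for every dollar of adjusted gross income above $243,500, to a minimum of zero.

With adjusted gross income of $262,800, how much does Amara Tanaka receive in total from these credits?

$6,212

Child Care Credit: $262,800 is $19,600 into a $50,000 phase-out range, leaving 30,400/50,000 of the credit: $6,250 × 30,400/50,000 = $3,800.
Working Family Credit: income exceeds $195,700 by $67,100, which is 17 full-or-partial $4,000 increments; reduction = 17 × $36 = $612, leaving $414.
Apprenticeship Credit: 14% of the $19,300 excess over $243,500 is $2,702; credit = $4,700 − $2,702 = $1,998.
Total: $3,800 + $414 + $1,998 = $6,212.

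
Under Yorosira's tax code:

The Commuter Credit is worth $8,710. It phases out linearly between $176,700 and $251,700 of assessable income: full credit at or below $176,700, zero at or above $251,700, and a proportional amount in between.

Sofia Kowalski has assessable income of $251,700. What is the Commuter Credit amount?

Commuter Credit: $251,700 is at or above $251,700, so the credit is $0.

$0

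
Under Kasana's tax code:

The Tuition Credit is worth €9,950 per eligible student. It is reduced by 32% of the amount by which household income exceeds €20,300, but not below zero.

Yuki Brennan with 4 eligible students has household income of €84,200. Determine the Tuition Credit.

€19,352

Tuition Credit: base = 4 × €9,950 = €39,800. 32% of the €63,900 excess over €20,300 is €20,448; credit = €39,800 − €20,448 = €19,352.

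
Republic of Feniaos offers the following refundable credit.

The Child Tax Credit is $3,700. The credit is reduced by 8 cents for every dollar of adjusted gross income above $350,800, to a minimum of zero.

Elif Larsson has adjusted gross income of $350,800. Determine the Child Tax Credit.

$3,700

Child Tax Credit: $350,800 is at or below the $350,800 threshold, so the full $3,700 applies.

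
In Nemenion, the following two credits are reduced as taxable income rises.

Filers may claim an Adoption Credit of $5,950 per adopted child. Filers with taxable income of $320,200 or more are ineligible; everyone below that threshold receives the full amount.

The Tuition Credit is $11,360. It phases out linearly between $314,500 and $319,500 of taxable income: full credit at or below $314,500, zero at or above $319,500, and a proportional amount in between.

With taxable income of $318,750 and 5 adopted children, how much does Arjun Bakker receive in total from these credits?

Adoption Credit: base = 5 × $5,950 = $29,750. $318,750 is below the $320,200 cutoff, so the full $29,750 applies.
Tuition Credit: $318,750 is $4,250 into a $5,000 phase-out range, leaving 750/5,000 of the credit: $11,360 × 750/5,000 = $1,704.
Total: $29,750 + $1,704 = $31,454.

$31,454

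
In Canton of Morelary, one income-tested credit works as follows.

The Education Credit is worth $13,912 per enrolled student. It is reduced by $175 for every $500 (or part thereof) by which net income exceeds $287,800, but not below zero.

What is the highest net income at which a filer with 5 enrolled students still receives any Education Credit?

$486,300

Full credit = 5 × $13,912 = $69,560.
After 397 increments the reduction is 397 × $175 = $69,475, leaving $85; one more increment wipes it out. Increment 397 ends at excess 397 × $500 = $198,500, so the highest qualifying income is $287,800 + $198,500 = $486,300.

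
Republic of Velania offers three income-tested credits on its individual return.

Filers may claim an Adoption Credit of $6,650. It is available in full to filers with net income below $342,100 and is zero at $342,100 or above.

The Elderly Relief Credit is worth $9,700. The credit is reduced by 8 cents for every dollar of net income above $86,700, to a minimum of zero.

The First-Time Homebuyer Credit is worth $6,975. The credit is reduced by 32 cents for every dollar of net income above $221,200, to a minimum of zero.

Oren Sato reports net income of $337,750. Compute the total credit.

$6,650

Adoption Credit: $337,750 is below the $342,100 cutoff, so the full $6,650 applies.
Elderly Relief Credit: 8% of the $251,050 excess over $86,700 is $20,084 ≥ base, so the credit is $0.
First-Time Homebuyer Credit: 32% of the $116,550 excess over $221,200 is $37,296 ≥ base, so the credit is $0.
Total: $6,650 + $0 + $0 = $6,650.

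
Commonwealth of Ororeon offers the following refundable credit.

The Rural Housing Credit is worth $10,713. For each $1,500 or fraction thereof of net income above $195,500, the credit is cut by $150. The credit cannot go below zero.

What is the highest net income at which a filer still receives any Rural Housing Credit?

After 71 increments the reduction is 71 × $150 = $10,650, leaving $63; one more increment wipes it out. Increment 71 ends at excess 71 × $1,500 = $106,500, so the highest qualifying income is $195,500 + $106,500 = $302,000.

$302,000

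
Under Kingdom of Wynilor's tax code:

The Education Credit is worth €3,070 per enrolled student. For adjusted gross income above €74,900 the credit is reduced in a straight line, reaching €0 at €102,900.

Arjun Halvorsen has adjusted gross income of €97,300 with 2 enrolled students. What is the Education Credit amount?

Education Credit: base = 2 × €3,070 = €6,140. €97,300 is €22,400 into a €28,000 phase-out range, leaving 5,600/28,000 of the credit: €6,140 × 5,600/28,000 = €1,228.

€1,228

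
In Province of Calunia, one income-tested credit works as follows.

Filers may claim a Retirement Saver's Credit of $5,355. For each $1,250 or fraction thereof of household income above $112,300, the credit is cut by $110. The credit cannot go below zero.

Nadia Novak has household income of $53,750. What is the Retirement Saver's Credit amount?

$5,355

Retirement Saver's Credit: $53,750 is at or below the $112,300 threshold, so the full $5,355 applies.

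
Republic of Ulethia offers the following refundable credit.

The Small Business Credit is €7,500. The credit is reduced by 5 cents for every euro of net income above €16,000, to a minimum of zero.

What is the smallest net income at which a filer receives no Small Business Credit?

€166,000

The credit falls by 5% of each euro above €16,000, so it reaches zero when the excess is €7,500 / 5% = €150,000: income = €16,000 + €150,000 = €166,000.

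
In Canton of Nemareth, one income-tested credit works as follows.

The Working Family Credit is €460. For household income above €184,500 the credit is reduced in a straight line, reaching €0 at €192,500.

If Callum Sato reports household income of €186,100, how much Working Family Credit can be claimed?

Working Family Credit: €186,100 is €1,600 into a €8,000 phase-out range, leaving 6,400/8,000 of the credit: €460 × 6,400/8,000 = €368.

€368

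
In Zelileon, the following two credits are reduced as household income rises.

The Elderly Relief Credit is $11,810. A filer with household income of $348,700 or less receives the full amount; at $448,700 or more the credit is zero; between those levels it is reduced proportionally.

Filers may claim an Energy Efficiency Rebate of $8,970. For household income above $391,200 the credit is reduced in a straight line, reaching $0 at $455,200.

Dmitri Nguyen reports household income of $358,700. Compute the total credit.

Elderly Relief Credit: $358,700 is $10,000 into a $100,000 phase-out range, leaving 90,000/100,000 of the credit: $11,810 × 90,000/100,000 = $10,629.
Energy Efficiency Rebate: $358,700 is at or below the $391,200 threshold, so the full $8,970 applies.
Total: $10,629 + $8,970 = $19,599.

$19,599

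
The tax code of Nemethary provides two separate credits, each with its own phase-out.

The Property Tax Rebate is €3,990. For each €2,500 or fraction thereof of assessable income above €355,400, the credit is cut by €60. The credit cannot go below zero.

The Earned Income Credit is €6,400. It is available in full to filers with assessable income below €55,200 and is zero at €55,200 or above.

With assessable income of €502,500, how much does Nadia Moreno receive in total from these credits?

€450

Property Tax Rebate: income exceeds €355,400 by €147,100, which is 59 full-or-partial €2,500 increments; reduction = 59 × €60 = €3,540, leaving €450.
Earned Income Credit: €502,500 meets or exceeds the €55,200 cutoff, so the credit is €0.
Total: €450 + €0 = €450.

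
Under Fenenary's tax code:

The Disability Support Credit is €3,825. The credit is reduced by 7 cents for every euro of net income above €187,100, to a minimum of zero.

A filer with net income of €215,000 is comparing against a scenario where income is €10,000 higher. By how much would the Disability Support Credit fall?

At €215,000 — 7% of the €27,900 excess over €187,100 is €1,953; credit = €3,825 − €1,953 = €1,872.
At €225,000 — 7% of the €37,900 excess over €187,100 is €2,653; credit = €3,825 − €2,653 = €1,172.
Lost: €1,872 − €1,172 = €700.

€700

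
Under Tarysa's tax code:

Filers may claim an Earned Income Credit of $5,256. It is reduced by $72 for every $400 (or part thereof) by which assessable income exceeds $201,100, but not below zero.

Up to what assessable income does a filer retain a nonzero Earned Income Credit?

$229,900

After 72 increments the reduction is 72 × $72 = $5,184, leaving $72; one more increment wipes it out. Increment 72 ends at excess 72 × $400 = $28,800, so the highest qualifying income is $201,100 + $28,800 = $229,900.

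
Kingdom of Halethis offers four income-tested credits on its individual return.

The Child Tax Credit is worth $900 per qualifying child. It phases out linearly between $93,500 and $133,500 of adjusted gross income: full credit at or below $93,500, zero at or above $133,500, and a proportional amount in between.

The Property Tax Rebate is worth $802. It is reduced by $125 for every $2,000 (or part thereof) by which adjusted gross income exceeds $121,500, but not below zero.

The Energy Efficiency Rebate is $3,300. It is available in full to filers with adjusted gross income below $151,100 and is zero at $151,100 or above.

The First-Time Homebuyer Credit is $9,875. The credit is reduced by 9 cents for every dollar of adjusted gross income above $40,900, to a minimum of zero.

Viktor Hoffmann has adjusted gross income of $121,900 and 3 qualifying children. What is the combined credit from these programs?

Child Tax Credit: base = 3 × $900 = $2,700. $121,900 is $28,400 into a $40,000 phase-out range, leaving 11,600/40,000 of the credit: $2,700 × 11,600/40,000 = $783.
Property Tax Rebate: income exceeds $121,500 by $400, which is 1 full-or-partial $2,000 increment; reduction = 1 × $125 = $125, leaving $677.
Energy Efficiency Rebate: $121,900 is below the $151,100 cutoff, so the full $3,300 applies.
First-Time Homebuyer Credit: 9% of the $81,000 excess over $40,900 is $7,290; credit = $9,875 − $7,290 = $2,585.
Total: $783 + $677 + $3,300 + $2,585 = $7,345.

$7,345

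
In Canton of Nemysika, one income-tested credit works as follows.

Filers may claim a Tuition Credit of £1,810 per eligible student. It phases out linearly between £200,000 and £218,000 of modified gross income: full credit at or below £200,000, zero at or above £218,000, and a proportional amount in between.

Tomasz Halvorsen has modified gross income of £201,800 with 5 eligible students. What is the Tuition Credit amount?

£8,145

Tuition Credit: base = 5 × £1,810 = £9,050. £201,800 is £1,800 into a £18,000 phase-out range, leaving 16,200/18,000 of the credit: £9,050 × 16,200/18,000 = £8,145.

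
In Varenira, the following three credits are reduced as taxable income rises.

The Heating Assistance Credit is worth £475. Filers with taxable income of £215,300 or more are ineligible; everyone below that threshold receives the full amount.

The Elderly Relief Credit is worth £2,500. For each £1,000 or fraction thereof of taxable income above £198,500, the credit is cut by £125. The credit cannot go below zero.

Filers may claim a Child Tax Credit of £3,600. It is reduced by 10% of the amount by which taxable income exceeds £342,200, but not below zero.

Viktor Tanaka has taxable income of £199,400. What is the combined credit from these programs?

£6,450

Heating Assistance Credit: £199,400 is below the £215,300 cutoff, so the full £475 applies.
Elderly Relief Credit: income exceeds £198,500 by £900, which is 1 full-or-partial £1,000 increment; reduction = 1 × £125 = £125, leaving £2,375.
Child Tax Credit: £199,400 is at or below the £342,200 threshold, so the full £3,600 applies.
Total: £475 + £2,375 + £3,600 = £6,450.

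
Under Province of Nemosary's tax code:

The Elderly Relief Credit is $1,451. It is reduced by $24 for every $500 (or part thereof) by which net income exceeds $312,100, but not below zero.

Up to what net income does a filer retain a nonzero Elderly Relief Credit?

After 60 increments the reduction is 60 × $24 = $1,440, leaving $11; one more increment wipes it out. Increment 60 ends at excess 60 × $500 = $30,000, so the highest qualifying income is $312,100 + $30,000 = $342,100.

$342,100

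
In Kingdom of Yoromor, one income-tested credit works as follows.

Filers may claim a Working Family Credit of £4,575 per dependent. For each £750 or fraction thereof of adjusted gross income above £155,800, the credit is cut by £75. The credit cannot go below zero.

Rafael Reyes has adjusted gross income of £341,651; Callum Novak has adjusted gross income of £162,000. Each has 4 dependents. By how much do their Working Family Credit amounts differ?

Rafael (£341,651): Working Family Credit: base = 4 × £4,575 = £18,300. income exceeds £155,800 by £185,851 → 248 increments × £75 = £18,600 ≥ base, so the credit is £0.
Callum (£162,000): Working Family Credit: base = 4 × £4,575 = £18,300. income exceeds £155,800 by £6,200, which is 9 full-or-partial £750 increments; reduction = 9 × £75 = £675, leaving £17,625.
Difference: |£0 − £17,625| = £17,625.

£17,625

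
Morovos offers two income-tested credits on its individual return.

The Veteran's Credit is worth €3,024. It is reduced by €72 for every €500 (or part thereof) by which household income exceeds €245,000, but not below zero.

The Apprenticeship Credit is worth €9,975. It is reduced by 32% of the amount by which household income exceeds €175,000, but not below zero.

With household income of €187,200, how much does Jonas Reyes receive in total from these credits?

€9,095

Veteran's Credit: €187,200 is at or below the €245,000 threshold, so the full €3,024 applies.
Apprenticeship Credit: 32% of the €12,200 excess over €175,000 is €3,904; credit = €9,975 − €3,904 = €6,071.
Total: €3,024 + €6,071 = €9,095.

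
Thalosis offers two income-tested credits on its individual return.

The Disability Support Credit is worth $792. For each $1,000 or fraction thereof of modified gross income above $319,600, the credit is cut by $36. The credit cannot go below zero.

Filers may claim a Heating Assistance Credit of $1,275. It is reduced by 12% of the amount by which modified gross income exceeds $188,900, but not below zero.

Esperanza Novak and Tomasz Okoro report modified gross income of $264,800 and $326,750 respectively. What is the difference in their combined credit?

Esperanza ($264,800): Disability Support Credit: $264,800 is at or below the $319,600 threshold, so the full $792 applies. Heating Assistance Credit: 12% of the $75,900 excess over $188,900 is $9,108 ≥ base, so the credit is $0. total $792 + $0 = $792
Tomasz ($326,750): Disability Support Credit: income exceeds $319,600 by $7,150, which is 8 full-or-partial $1,000 increments; reduction = 8 × $36 = $288, leaving $504. Heating Assistance Credit: 12% of the $137,850 excess over $188,900 is $16,542 ≥ base, so the credit is $0. total $504 + $0 = $504
Difference: |$792 − $504| = $288.

$288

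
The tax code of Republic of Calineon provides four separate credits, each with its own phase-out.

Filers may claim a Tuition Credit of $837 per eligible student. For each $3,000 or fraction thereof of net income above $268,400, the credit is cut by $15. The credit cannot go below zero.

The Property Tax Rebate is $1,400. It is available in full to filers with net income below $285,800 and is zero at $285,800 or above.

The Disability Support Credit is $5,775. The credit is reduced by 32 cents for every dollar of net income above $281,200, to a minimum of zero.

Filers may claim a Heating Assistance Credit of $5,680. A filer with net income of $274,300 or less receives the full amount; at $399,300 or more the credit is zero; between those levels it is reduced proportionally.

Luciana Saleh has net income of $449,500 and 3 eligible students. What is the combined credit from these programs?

$1,596

Tuition Credit: base = 3 × $837 = $2,511. income exceeds $268,400 by $181,100, which is 61 full-or-partial $3,000 increments; reduction = 61 × $15 = $915, leaving $1,596.
Property Tax Rebate: $449,500 meets or exceeds the $285,800 cutoff, so the credit is $0.
Disability Support Credit: 32% of the $168,300 excess over $281,200 is $53,856 ≥ base, so the credit is $0.
Heating Assistance Credit: $449,500 is at or above $399,300, so the credit is $0.
Total: $1,596 + $0 + $0 + $0 = $1,596.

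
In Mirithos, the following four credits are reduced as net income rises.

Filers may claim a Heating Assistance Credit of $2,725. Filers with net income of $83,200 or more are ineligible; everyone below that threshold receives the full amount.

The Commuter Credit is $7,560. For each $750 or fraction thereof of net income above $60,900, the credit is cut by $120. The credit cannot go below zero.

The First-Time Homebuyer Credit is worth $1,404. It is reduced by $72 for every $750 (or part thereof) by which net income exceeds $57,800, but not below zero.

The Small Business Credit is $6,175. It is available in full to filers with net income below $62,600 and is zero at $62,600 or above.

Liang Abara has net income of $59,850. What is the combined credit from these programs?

$17,648

Heating Assistance Credit: $59,850 is below the $83,200 cutoff, so the full $2,725 applies.
Commuter Credit: $59,850 is at or below the $60,900 threshold, so the full $7,560 applies.
First-Time Homebuyer Credit: income exceeds $57,800 by $2,050, which is 3 full-or-partial $750 increments; reduction = 3 × $72 = $216, leaving $1,188.
Small Business Credit: $59,850 is below the $62,600 cutoff, so the full $6,175 applies.
Total: $2,725 + $7,560 + $1,188 + $6,175 = $17,648.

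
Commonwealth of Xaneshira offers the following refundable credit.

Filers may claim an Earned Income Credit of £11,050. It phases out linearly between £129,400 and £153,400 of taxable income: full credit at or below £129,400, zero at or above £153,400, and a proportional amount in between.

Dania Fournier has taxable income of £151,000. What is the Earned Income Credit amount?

£1,105

Earned Income Credit: £151,000 is £21,600 into a £24,000 phase-out range, leaving 2,400/24,000 of the credit: £11,050 × 2,400/24,000 = £1,105.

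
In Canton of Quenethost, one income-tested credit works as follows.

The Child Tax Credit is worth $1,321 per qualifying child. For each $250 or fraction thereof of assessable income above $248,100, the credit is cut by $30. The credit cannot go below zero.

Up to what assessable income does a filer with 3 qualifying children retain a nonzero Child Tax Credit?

Full credit = 3 × $1,321 = $3,963.
After 132 increments the reduction is 132 × $30 = $3,960, leaving $3; one more increment wipes it out. Increment 132 ends at excess 132 × $250 = $33,000, so the highest qualifying income is $248,100 + $33,000 = $281,100.

$281,100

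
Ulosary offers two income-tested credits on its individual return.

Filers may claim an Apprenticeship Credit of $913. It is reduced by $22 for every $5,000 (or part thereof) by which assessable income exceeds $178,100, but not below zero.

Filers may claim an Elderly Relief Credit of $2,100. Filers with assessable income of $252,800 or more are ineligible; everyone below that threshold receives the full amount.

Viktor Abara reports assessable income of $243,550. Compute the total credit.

$2,705

Apprenticeship Credit: income exceeds $178,100 by $65,450, which is 14 full-or-partial $5,000 increments; reduction = 14 × $22 = $308, leaving $605.
Elderly Relief Credit: $243,550 is below the $252,800 cutoff, so the full $2,100 applies.
Total: $605 + $2,100 = $2,705.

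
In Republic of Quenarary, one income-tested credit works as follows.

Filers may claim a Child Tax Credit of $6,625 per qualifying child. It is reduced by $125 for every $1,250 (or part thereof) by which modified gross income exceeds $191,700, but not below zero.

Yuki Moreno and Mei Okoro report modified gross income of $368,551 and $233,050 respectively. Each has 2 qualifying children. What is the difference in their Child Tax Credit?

Yuki ($368,551): Child Tax Credit: base = 2 × $6,625 = $13,250. income exceeds $191,700 by $176,851 → 142 increments × $125 = $17,750 ≥ base, so the credit is $0.
Mei ($233,050): Child Tax Credit: base = 2 × $6,625 = $13,250. income exceeds $191,700 by $41,350, which is 34 full-or-partial $1,250 increments; reduction = 34 × $125 = $4,250, leaving $9,000.
Difference: |$0 − $9,000| = $9,000.

$9,000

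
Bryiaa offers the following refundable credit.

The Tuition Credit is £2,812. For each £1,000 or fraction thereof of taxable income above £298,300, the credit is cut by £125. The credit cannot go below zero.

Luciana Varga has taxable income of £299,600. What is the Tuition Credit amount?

£2,562

Tuition Credit: income exceeds £298,300 by £1,300, which is 2 full-or-partial £1,000 increments; reduction = 2 × £125 = £250, leaving £2,562.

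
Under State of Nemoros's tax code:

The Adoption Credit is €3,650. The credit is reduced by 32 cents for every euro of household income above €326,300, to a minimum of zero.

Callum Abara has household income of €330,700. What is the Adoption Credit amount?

€2,242

Adoption Credit: 32% of the €4,400 excess over €326,300 is €1,408; credit = €3,650 − €1,408 = €2,242.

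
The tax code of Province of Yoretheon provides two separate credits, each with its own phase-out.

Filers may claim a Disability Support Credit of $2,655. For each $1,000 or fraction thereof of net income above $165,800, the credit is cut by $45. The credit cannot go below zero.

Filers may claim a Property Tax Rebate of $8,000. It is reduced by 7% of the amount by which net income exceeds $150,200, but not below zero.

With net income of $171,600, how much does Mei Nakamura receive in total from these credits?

Disability Support Credit: income exceeds $165,800 by $5,800, which is 6 full-or-partial $1,000 increments; reduction = 6 × $45 = $270, leaving $2,385.
Property Tax Rebate: 7% of the $21,400 excess over $150,200 is $1,498; credit = $8,000 − $1,498 = $6,502.
Total: $2,385 + $6,502 = $8,887.

$8,887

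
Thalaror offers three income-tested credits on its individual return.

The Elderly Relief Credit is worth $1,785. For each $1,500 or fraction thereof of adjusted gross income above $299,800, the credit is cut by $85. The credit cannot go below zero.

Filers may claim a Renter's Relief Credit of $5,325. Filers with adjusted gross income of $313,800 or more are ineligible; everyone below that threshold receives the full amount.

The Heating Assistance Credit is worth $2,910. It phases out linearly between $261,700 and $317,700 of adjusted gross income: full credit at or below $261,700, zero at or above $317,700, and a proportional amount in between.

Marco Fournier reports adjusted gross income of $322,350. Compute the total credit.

Elderly Relief Credit: income exceeds $299,800 by $22,550, which is 16 full-or-partial $1,500 increments; reduction = 16 × $85 = $1,360, leaving $425.
Renter's Relief Credit: $322,350 meets or exceeds the $313,800 cutoff, so the credit is $0.
Heating Assistance Credit: $322,350 is at or above $317,700, so the credit is $0.
Total: $425 + $0 + $0 = $425.

$425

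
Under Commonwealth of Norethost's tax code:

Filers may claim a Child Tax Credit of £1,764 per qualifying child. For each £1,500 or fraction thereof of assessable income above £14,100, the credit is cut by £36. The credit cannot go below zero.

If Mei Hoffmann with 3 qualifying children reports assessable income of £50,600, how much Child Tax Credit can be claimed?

£4,392

Child Tax Credit: base = 3 × £1,764 = £5,292. income exceeds £14,100 by £36,500, which is 25 full-or-partial £1,500 increments; reduction = 25 × £36 = £900, leaving £4,392.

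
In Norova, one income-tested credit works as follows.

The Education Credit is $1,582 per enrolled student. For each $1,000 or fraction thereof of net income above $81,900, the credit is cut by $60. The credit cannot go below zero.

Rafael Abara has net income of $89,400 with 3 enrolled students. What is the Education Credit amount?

$4,266

Education Credit: base = 3 × $1,582 = $4,746. income exceeds $81,900 by $7,500, which is 8 full-or-partial $1,000 increments; reduction = 8 × $60 = $480, leaving $4,266.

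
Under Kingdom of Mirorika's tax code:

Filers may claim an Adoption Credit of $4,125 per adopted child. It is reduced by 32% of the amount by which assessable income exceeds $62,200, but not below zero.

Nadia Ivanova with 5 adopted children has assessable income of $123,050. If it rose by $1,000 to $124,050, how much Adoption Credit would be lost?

$320

At $123,050 — base = 5 × $4,125 = $20,625. 32% of the $60,850 excess over $62,200 is $19,472; credit = $20,625 − $19,472 = $1,153.
At $124,050 — base = 5 × $4,125 = $20,625. 32% of the $61,850 excess over $62,200 is $19,792; credit = $20,625 − $19,792 = $833.
Lost: $1,153 − $833 = $320.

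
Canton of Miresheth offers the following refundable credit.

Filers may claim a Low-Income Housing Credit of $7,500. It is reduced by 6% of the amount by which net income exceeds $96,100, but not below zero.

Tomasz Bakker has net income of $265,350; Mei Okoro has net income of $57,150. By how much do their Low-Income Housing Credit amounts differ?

$7,500

Tomasz ($265,350): Low-Income Housing Credit: 6% of the $169,250 excess over $96,100 is $10,155 ≥ base, so the credit is $0.
Mei ($57,150): Low-Income Housing Credit: $57,150 is at or below the $96,100 threshold, so the full $7,500 applies.
Difference: |$0 − $7,500| = $7,500.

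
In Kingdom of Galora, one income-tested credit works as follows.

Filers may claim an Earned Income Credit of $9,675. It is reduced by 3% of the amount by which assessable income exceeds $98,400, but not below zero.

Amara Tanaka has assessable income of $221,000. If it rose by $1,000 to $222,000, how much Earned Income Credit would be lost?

$30

At $221,000 — 3% of the $122,600 excess over $98,400 is $3,678; credit = $9,675 − $3,678 = $5,997.
At $222,000 — 3% of the $123,600 excess over $98,400 is $3,708; credit = $9,675 − $3,708 = $5,967.
Lost: $5,997 − $5,967 = $30.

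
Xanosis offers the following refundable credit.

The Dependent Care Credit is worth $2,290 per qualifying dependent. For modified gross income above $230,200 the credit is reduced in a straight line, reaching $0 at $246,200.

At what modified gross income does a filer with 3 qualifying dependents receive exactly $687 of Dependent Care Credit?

$244,600

Full credit = 3 × $2,290 = $6,870.
$687 is 687/6,870 of the full $6,870, so 6,183/6,870 of the $16,000 range has been used: income = $230,200 + $16,000 × 6,183/6,870 = $244,600.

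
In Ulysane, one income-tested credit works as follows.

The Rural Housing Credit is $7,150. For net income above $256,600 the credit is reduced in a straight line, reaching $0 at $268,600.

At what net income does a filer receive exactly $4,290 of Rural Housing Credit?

$261,400

$4,290 is 4,290/7,150 of the full $7,150, so 2,860/7,150 of the $12,000 range has been used: income = $256,600 + $12,000 × 2,860/7,150 = $261,400.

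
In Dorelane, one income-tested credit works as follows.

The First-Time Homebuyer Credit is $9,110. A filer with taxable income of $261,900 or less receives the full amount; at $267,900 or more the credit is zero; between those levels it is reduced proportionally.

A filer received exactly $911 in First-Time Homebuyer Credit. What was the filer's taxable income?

$267,300

$911 is 911/9,110 of the full $9,110, so 8,199/9,110 of the $6,000 range has been used: income = $261,900 + $6,000 × 8,199/9,110 = $267,300.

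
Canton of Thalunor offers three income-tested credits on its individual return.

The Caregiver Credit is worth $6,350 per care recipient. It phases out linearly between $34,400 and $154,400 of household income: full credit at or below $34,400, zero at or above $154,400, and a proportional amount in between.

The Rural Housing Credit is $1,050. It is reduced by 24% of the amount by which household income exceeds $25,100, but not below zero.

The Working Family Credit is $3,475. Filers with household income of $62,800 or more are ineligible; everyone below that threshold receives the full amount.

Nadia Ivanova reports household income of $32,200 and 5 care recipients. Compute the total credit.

Caregiver Credit: base = 5 × $6,350 = $31,750. $32,200 is at or below the $34,400 threshold, so the full $31,750 applies.
Rural Housing Credit: 24% of the $7,100 excess over $25,100 is $1,704 ≥ base, so the credit is $0.
Working Family Credit: $32,200 is below the $62,800 cutoff, so the full $3,475 applies.
Total: $31,750 + $0 + $3,475 = $35,225.

$35,225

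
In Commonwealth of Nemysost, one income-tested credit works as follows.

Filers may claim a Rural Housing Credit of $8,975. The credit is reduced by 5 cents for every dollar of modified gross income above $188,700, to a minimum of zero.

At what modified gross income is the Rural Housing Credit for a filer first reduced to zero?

$368,200

The credit falls by 5% of each dollar above $188,700, so it reaches zero when the excess is $8,975 / 5% = $179,500: income = $188,700 + $179,500 = $368,200.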